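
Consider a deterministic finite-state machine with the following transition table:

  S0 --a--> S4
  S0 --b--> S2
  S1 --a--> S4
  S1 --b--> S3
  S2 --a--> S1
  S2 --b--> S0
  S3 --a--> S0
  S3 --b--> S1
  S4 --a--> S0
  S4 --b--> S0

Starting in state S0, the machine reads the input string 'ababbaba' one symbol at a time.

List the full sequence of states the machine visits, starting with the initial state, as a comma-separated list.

Start: S0
  read 'a': S0 --a--> S4
  read 'b': S4 --b--> S0
  read 'a': S0 --a--> S4
  read 'b': S4 --b--> S0
  read 'b': S0 --b--> S2
  read 'a': S2 --a--> S1
  read 'b': S1 --b--> S3
  read 'a': S3 --a--> S0

Answer: S0, S4, S0, S4, S0, S2, S1, S3, S0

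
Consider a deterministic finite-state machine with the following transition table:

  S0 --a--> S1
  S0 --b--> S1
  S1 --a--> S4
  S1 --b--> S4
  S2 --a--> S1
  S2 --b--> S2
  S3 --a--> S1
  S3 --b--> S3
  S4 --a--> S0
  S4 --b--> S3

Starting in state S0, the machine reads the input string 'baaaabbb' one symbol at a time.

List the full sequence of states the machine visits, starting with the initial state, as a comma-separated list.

Answer: S0, S1, S4, S0, S1, S4, S3, S3, S3

Derivation:
Start: S0
  read 'b': S0 --b--> S1
  read 'a': S1 --a--> S4
  read 'a': S4 --a--> S0
  read 'a': S0 --a--> S1
  read 'a': S1 --a--> S4
  read 'b': S4 --b--> S3
  read 'b': S3 --b--> S3
  read 'b': S3 --b--> S3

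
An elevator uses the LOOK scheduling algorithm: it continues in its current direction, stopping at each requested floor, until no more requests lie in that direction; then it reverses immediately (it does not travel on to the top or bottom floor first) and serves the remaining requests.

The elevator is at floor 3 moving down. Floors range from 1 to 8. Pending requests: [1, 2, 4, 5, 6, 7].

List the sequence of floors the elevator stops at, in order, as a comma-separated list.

Answer: 2, 1, 4, 5, 6, 7

Derivation:
Current: 3, moving DOWN
Serve below first (descending): [2, 1]
Then reverse, serve above (ascending): [4, 5, 6, 7]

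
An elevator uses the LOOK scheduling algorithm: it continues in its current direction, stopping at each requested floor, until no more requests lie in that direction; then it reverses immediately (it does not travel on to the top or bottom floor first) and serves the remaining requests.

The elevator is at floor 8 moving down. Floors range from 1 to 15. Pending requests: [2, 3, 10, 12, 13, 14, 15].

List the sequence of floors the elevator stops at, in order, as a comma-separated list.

Current: 8, moving DOWN
Serve below first (descending): [3, 2]
Then reverse, serve above (ascending): [10, 12, 13, 14, 15]

Answer: 3, 2, 10, 12, 13, 14, 15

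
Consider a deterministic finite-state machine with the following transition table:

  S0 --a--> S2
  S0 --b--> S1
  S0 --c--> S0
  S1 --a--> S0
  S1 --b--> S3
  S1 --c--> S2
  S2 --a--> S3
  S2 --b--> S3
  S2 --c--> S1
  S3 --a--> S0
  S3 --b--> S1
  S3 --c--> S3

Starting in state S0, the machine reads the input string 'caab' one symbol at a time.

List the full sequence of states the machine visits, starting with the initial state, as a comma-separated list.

Answer: S0, S0, S2, S3, S1

Derivation:
Start: S0
  read 'c': S0 --c--> S0
  read 'a': S0 --a--> S2
  read 'a': S2 --a--> S3
  read 'b': S3 --b--> S1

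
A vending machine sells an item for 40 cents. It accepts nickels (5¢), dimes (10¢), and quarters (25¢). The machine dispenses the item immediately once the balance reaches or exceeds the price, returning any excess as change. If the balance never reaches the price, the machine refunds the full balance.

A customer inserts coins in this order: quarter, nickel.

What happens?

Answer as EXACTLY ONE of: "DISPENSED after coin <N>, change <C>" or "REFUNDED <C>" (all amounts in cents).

Price: 40¢
Coin 1 (quarter, 25¢): balance = 25¢
Coin 2 (nickel, 5¢): balance = 30¢
All coins inserted, balance 30¢ < price 40¢ → REFUND 30¢

Answer: REFUNDED 30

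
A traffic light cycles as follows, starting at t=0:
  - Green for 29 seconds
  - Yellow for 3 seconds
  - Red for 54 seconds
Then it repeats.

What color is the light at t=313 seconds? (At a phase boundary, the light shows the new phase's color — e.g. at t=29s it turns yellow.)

Cycle length = 29 + 3 + 54 = 86s
t = 313, phase_t = 313 mod 86 = 55
55 >= 32 → RED

Answer: red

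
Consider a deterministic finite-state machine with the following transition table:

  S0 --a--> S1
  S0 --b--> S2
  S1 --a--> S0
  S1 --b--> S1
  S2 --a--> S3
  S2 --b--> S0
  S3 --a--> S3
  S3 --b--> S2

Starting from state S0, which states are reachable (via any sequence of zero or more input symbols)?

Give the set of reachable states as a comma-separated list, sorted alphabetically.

BFS from S0:
  visit S0: S0--a-->S1 (new), S0--b-->S2 (new)
  visit S1: S1--a-->S0 (seen), S1--b-->S1 (seen)
  visit S2: S2--a-->S3 (new), S2--b-->S0 (seen)
  visit S3: S3--a-->S3 (seen), S3--b-->S2 (seen)

Answer: S0, S1, S2, S3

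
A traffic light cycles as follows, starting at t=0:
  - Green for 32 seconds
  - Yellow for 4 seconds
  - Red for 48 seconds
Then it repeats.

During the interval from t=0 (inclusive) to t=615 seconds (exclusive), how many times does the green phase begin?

Answer: 8

Derivation:
Cycle = 32+4+48 = 84s
green phase starts at t = k*84 + 0 for k=0,1,2,...
Need k*84+0 < 615 → k < 7.321
k ∈ {0, ..., 7} → 8 starts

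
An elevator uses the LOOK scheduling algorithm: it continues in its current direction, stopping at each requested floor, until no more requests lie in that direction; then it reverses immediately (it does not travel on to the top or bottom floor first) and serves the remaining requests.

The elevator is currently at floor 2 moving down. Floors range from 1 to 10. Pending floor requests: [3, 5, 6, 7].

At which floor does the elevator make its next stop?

Answer: 3

Derivation:
Current floor: 2, direction: down
Requests above: [3, 5, 6, 7]
Requests below: []
Moving down but no requests below → reverse; nearest above is min([3, 5, 6, 7]) = 3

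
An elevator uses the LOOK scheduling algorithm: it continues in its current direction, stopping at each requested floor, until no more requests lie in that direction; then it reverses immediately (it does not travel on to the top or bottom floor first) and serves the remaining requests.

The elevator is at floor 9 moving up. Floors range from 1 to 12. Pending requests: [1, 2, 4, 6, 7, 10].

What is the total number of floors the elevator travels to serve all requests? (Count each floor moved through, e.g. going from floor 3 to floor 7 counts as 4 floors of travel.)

Answer: 10

Derivation:
Start at floor 9 moving up, LOOK stop order: [10, 7, 6, 4, 2, 1]
  9 → 10: |10-9| = 1, total = 1
  10 → 7: |7-10| = 3, total = 4
  7 → 6: |6-7| = 1, total = 5
  6 → 4: |4-6| = 2, total = 7
  4 → 2: |2-4| = 2, total = 9
  2 → 1: |1-2| = 1, total = 10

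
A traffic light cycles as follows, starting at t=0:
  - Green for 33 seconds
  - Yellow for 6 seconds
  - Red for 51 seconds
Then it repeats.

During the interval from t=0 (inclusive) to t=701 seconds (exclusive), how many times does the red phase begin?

Cycle = 33+6+51 = 90s
red phase starts at t = k*90 + 39 for k=0,1,2,...
Need k*90+39 < 701 → k < 7.356
k ∈ {0, ..., 7} → 8 starts

Answer: 8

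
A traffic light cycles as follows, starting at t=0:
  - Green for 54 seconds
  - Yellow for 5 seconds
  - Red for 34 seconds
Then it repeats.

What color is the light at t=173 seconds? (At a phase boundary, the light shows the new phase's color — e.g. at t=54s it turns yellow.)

Cycle length = 54 + 5 + 34 = 93s
t = 173, phase_t = 173 mod 93 = 80
80 >= 59 → RED

Answer: red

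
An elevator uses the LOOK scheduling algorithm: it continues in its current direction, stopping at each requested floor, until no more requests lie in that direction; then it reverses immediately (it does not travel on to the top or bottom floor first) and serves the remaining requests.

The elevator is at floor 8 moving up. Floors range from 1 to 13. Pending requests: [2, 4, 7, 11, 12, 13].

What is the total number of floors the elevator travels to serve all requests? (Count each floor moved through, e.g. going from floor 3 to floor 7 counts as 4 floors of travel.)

Start at floor 8 moving up, LOOK stop order: [11, 12, 13, 7, 4, 2]
  8 → 11: |11-8| = 3, total = 3
  11 → 12: |12-11| = 1, total = 4
  12 → 13: |13-12| = 1, total = 5
  13 → 7: |7-13| = 6, total = 11
  7 → 4: |4-7| = 3, total = 14
  4 → 2: |2-4| = 2, total = 16

Answer: 16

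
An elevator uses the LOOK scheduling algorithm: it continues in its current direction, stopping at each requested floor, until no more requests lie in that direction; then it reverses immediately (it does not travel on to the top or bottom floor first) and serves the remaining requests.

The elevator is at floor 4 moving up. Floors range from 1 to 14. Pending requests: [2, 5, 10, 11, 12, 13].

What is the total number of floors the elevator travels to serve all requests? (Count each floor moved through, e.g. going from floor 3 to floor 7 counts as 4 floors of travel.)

Start at floor 4 moving up, LOOK stop order: [5, 10, 11, 12, 13, 2]
  4 → 5: |5-4| = 1, total = 1
  5 → 10: |10-5| = 5, total = 6
  10 → 11: |11-10| = 1, total = 7
  11 → 12: |12-11| = 1, total = 8
  12 → 13: |13-12| = 1, total = 9
  13 → 2: |2-13| = 11, total = 20

Answer: 20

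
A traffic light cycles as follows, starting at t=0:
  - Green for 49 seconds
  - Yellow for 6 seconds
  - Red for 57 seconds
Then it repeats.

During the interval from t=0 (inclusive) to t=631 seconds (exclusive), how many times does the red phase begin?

Answer: 6

Derivation:
Cycle = 49+6+57 = 112s
red phase starts at t = k*112 + 55 for k=0,1,2,...
Need k*112+55 < 631 → k < 5.143
k ∈ {0, ..., 5} → 6 starts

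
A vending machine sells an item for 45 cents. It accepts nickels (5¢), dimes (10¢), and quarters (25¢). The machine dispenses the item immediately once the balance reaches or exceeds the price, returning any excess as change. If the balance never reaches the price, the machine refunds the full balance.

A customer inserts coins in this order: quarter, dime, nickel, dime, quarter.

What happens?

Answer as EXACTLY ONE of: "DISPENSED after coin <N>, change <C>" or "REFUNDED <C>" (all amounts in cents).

Price: 45¢
Coin 1 (quarter, 25¢): balance = 25¢
Coin 2 (dime, 10¢): balance = 35¢
Coin 3 (nickel, 5¢): balance = 40¢
Coin 4 (dime, 10¢): balance = 50¢
  → balance >= price → DISPENSE, change = 50 - 45 = 5¢

Answer: DISPENSED after coin 4, change 5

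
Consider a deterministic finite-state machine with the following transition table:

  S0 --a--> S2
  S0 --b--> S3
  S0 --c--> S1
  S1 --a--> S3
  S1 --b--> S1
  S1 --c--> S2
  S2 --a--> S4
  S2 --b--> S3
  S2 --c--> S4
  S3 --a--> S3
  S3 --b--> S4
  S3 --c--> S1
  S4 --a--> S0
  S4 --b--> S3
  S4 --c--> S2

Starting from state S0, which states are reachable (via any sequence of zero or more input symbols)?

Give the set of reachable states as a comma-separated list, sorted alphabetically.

BFS from S0:
  visit S0: S0--a-->S2 (new), S0--b-->S3 (new), S0--c-->S1 (new)
  visit S2: S2--a-->S4 (new), S2--b-->S3 (seen), S2--c-->S4 (seen)
  visit S3: S3--a-->S3 (seen), S3--b-->S4 (seen), S3--c-->S1 (seen)
  visit S1: S1--a-->S3 (seen), S1--b-->S1 (seen), S1--c-->S2 (seen)
  visit S4: S4--a-->S0 (seen), S4--b-->S3 (seen), S4--c-->S2 (seen)

Answer: S0, S1, S2, S3, S4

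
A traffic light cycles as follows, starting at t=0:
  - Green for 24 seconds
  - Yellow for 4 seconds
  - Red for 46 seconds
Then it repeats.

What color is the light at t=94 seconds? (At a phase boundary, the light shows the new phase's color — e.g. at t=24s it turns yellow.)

Answer: green

Derivation:
Cycle length = 24 + 4 + 46 = 74s
t = 94, phase_t = 94 mod 74 = 20
20 < 24 (green end) → GREEN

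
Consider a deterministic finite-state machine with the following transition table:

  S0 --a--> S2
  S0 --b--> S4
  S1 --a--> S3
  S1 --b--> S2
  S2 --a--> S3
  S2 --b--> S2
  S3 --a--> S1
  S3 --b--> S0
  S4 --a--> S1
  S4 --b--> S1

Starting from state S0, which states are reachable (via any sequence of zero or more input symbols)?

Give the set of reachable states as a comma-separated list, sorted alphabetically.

BFS from S0:
  visit S0: S0--a-->S2 (new), S0--b-->S4 (new)
  visit S2: S2--a-->S3 (new), S2--b-->S2 (seen)
  visit S4: S4--a-->S1 (new), S4--b-->S1 (seen)
  visit S3: S3--a-->S1 (seen), S3--b-->S0 (seen)
  visit S1: S1--a-->S3 (seen), S1--b-->S2 (seen)

Answer: S0, S1, S2, S3, S4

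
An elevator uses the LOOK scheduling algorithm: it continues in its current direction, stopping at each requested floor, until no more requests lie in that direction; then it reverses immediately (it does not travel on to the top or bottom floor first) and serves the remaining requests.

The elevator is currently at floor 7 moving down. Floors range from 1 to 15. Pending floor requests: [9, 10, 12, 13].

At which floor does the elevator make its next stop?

Current floor: 7, direction: down
Requests above: [9, 10, 12, 13]
Requests below: []
Moving down but no requests below → reverse; nearest above is min([9, 10, 12, 13]) = 9

Answer: 9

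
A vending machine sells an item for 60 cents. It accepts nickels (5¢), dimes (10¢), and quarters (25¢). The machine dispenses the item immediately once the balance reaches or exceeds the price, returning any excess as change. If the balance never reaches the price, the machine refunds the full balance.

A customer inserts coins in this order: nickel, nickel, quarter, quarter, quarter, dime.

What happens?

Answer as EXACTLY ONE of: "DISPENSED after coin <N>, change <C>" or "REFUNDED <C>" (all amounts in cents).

Price: 60¢
Coin 1 (nickel, 5¢): balance = 5¢
Coin 2 (nickel, 5¢): balance = 10¢
Coin 3 (quarter, 25¢): balance = 35¢
Coin 4 (quarter, 25¢): balance = 60¢
  → balance >= price → DISPENSE, change = 60 - 60 = 0¢

Answer: DISPENSED after coin 4, change 0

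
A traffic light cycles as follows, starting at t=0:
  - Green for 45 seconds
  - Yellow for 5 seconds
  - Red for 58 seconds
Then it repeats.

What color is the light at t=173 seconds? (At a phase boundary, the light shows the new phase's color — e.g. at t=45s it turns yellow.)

Answer: red

Derivation:
Cycle length = 45 + 5 + 58 = 108s
t = 173, phase_t = 173 mod 108 = 65
65 >= 50 → RED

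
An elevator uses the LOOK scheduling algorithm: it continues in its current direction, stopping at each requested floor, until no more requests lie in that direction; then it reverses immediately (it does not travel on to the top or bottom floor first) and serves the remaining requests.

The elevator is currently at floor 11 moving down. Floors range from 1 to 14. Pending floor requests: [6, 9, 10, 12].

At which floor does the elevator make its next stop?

Current floor: 11, direction: down
Requests above: [12]
Requests below: [6, 9, 10]
Moving down and requests lie below → nearest below is max([6, 9, 10]) = 10

Answer: 10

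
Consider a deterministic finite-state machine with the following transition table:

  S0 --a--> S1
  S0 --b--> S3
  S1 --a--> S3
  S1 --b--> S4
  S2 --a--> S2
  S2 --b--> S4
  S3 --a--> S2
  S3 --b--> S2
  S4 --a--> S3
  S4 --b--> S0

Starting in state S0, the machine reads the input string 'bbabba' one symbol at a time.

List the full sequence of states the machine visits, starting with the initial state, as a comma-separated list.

Start: S0
  read 'b': S0 --b--> S3
  read 'b': S3 --b--> S2
  read 'a': S2 --a--> S2
  read 'b': S2 --b--> S4
  read 'b': S4 --b--> S0
  read 'a': S0 --a--> S1

Answer: S0, S3, S2, S2, S4, S0, S1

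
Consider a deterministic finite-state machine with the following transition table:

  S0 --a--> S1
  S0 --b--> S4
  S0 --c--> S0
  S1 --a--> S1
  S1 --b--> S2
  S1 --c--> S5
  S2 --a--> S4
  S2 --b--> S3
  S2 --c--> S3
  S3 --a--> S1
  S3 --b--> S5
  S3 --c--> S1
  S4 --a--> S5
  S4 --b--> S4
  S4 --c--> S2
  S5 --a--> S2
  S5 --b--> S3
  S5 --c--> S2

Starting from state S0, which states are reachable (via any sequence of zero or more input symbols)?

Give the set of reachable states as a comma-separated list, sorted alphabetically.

BFS from S0:
  visit S0: S0--a-->S1 (new), S0--b-->S4 (new), S0--c-->S0 (seen)
  visit S1: S1--a-->S1 (seen), S1--b-->S2 (new), S1--c-->S5 (new)
  visit S4: S4--a-->S5 (seen), S4--b-->S4 (seen), S4--c-->S2 (seen)
  visit S2: S2--a-->S4 (seen), S2--b-->S3 (new), S2--c-->S3 (seen)
  visit S5: S5--a-->S2 (seen), S5--b-->S3 (seen), S5--c-->S2 (seen)
  visit S3: S3--a-->S1 (seen), S3--b-->S5 (seen), S3--c-->S1 (seen)

Answer: S0, S1, S2, S3, S4, S5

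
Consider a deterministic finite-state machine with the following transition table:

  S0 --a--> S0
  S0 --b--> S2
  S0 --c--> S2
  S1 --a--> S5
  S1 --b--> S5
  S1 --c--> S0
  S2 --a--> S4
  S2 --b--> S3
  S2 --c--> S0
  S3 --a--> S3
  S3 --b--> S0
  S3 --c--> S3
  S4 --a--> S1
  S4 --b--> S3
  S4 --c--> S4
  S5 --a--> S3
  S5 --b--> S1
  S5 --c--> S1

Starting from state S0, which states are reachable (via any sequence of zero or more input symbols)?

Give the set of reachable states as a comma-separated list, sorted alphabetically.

Answer: S0, S1, S2, S3, S4, S5

Derivation:
BFS from S0:
  visit S0: S0--a-->S0 (seen), S0--b-->S2 (new), S0--c-->S2 (seen)
  visit S2: S2--a-->S4 (new), S2--b-->S3 (new), S2--c-->S0 (seen)
  visit S4: S4--a-->S1 (new), S4--b-->S3 (seen), S4--c-->S4 (seen)
  visit S3: S3--a-->S3 (seen), S3--b-->S0 (seen), S3--c-->S3 (seen)
  visit S1: S1--a-->S5 (new), S1--b-->S5 (seen), S1--c-->S0 (seen)
  visit S5: S5--a-->S3 (seen), S5--b-->S1 (seen), S5--c-->S1 (seen)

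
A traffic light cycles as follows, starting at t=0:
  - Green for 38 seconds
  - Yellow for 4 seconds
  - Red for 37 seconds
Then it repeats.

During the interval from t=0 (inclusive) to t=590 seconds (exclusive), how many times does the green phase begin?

Answer: 8

Derivation:
Cycle = 38+4+37 = 79s
green phase starts at t = k*79 + 0 for k=0,1,2,...
Need k*79+0 < 590 → k < 7.468
k ∈ {0, ..., 7} → 8 starts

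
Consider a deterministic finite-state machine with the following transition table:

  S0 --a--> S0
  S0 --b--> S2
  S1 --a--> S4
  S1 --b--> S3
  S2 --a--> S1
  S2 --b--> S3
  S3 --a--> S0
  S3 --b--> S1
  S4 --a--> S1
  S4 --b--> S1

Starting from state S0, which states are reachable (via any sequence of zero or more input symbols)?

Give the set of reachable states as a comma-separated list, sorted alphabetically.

BFS from S0:
  visit S0: S0--a-->S0 (seen), S0--b-->S2 (new)
  visit S2: S2--a-->S1 (new), S2--b-->S3 (new)
  visit S1: S1--a-->S4 (new), S1--b-->S3 (seen)
  visit S3: S3--a-->S0 (seen), S3--b-->S1 (seen)
  visit S4: S4--a-->S1 (seen), S4--b-->S1 (seen)

Answer: S0, S1, S2, S3, S4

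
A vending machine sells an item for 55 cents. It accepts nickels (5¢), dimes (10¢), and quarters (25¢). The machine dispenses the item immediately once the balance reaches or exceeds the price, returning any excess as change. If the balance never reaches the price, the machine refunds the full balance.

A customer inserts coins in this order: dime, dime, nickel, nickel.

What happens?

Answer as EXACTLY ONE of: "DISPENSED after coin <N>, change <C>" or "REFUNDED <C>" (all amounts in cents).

Answer: REFUNDED 30

Derivation:
Price: 55¢
Coin 1 (dime, 10¢): balance = 10¢
Coin 2 (dime, 10¢): balance = 20¢
Coin 3 (nickel, 5¢): balance = 25¢
Coin 4 (nickel, 5¢): balance = 30¢
All coins inserted, balance 30¢ < price 55¢ → REFUND 30¢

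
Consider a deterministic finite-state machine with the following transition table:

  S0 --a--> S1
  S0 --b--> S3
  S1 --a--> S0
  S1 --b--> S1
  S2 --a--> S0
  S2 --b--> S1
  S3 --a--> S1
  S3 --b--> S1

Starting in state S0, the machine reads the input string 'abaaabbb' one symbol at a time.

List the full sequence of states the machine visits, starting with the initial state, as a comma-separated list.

Answer: S0, S1, S1, S0, S1, S0, S3, S1, S1

Derivation:
Start: S0
  read 'a': S0 --a--> S1
  read 'b': S1 --b--> S1
  read 'a': S1 --a--> S0
  read 'a': S0 --a--> S1
  read 'a': S1 --a--> S0
  read 'b': S0 --b--> S3
  read 'b': S3 --b--> S1
  read 'b': S1 --b--> S1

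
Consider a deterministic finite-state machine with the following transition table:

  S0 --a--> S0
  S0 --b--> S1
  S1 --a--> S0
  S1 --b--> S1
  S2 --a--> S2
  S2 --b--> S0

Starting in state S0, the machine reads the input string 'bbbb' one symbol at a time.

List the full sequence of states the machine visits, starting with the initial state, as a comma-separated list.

Start: S0
  read 'b': S0 --b--> S1
  read 'b': S1 --b--> S1
  read 'b': S1 --b--> S1
  read 'b': S1 --b--> S1

Answer: S0, S1, S1, S1, S1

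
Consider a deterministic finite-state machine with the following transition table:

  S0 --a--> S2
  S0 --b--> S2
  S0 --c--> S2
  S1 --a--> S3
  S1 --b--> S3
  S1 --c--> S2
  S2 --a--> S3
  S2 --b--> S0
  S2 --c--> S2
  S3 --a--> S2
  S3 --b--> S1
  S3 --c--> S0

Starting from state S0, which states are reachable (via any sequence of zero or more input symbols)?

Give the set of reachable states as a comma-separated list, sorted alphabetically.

Answer: S0, S1, S2, S3

Derivation:
BFS from S0:
  visit S0: S0--a-->S2 (new), S0--b-->S2 (seen), S0--c-->S2 (seen)
  visit S2: S2--a-->S3 (new), S2--b-->S0 (seen), S2--c-->S2 (seen)
  visit S3: S3--a-->S2 (seen), S3--b-->S1 (new), S3--c-->S0 (seen)
  visit S1: S1--a-->S3 (seen), S1--b-->S3 (seen), S1--c-->S2 (seen)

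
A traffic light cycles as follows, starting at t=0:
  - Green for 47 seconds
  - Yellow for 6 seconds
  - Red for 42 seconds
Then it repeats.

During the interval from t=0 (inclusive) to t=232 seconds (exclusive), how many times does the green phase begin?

Answer: 3

Derivation:
Cycle = 47+6+42 = 95s
green phase starts at t = k*95 + 0 for k=0,1,2,...
Need k*95+0 < 232 → k < 2.442
k ∈ {0, ..., 2} → 3 starts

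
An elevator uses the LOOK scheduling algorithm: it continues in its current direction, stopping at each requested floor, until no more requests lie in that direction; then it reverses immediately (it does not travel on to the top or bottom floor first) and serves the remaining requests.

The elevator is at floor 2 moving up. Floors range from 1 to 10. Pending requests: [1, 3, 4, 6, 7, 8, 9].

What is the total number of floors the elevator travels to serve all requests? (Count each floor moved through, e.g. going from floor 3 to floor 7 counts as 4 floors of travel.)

Answer: 15

Derivation:
Start at floor 2 moving up, LOOK stop order: [3, 4, 6, 7, 8, 9, 1]
  2 → 3: |3-2| = 1, total = 1
  3 → 4: |4-3| = 1, total = 2
  4 → 6: |6-4| = 2, total = 4
  6 → 7: |7-6| = 1, total = 5
  7 → 8: |8-7| = 1, total = 6
  8 → 9: |9-8| = 1, total = 7
  9 → 1: |1-9| = 8, total = 15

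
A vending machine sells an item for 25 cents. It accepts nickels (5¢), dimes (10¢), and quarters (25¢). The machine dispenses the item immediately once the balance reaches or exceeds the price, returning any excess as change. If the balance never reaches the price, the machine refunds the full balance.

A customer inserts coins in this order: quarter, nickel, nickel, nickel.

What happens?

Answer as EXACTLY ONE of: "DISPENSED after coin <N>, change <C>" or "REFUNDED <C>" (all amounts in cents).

Price: 25¢
Coin 1 (quarter, 25¢): balance = 25¢
  → balance >= price → DISPENSE, change = 25 - 25 = 0¢

Answer: DISPENSED after coin 1, change 0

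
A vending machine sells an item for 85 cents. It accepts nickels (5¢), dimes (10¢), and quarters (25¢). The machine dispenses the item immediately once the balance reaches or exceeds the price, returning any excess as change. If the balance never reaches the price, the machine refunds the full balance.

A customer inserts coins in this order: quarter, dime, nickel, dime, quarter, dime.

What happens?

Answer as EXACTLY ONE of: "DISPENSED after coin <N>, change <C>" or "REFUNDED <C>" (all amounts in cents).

Price: 85¢
Coin 1 (quarter, 25¢): balance = 25¢
Coin 2 (dime, 10¢): balance = 35¢
Coin 3 (nickel, 5¢): balance = 40¢
Coin 4 (dime, 10¢): balance = 50¢
Coin 5 (quarter, 25¢): balance = 75¢
Coin 6 (dime, 10¢): balance = 85¢
  → balance >= price → DISPENSE, change = 85 - 85 = 0¢

Answer: DISPENSED after coin 6, change 0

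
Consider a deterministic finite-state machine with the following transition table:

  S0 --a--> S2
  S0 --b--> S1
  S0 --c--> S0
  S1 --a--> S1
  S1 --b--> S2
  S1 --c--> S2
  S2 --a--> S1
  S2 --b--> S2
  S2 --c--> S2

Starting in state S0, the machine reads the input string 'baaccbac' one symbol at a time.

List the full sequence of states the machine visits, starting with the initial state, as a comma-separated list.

Start: S0
  read 'b': S0 --b--> S1
  read 'a': S1 --a--> S1
  read 'a': S1 --a--> S1
  read 'c': S1 --c--> S2
  read 'c': S2 --c--> S2
  read 'b': S2 --b--> S2
  read 'a': S2 --a--> S1
  read 'c': S1 --c--> S2

Answer: S0, S1, S1, S1, S2, S2, S2, S1, S2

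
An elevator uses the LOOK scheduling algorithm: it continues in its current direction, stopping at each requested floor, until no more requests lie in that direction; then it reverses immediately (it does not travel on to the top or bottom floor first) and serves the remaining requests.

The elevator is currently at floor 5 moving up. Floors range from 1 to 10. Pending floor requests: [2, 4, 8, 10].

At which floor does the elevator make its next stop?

Answer: 8

Derivation:
Current floor: 5, direction: up
Requests above: [8, 10]
Requests below: [2, 4]
Moving up and requests lie above → nearest above is min([8, 10]) = 8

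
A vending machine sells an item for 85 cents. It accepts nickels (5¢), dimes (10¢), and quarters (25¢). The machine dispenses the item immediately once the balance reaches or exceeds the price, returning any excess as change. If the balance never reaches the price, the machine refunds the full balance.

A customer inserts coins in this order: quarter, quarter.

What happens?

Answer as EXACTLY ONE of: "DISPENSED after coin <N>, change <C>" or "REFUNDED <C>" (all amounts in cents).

Price: 85¢
Coin 1 (quarter, 25¢): balance = 25¢
Coin 2 (quarter, 25¢): balance = 50¢
All coins inserted, balance 50¢ < price 85¢ → REFUND 50¢

Answer: REFUNDED 50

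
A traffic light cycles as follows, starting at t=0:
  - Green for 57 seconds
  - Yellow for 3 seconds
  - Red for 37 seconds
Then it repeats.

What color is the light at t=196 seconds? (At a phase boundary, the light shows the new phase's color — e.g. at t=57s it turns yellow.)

Answer: green

Derivation:
Cycle length = 57 + 3 + 37 = 97s
t = 196, phase_t = 196 mod 97 = 2
2 < 57 (green end) → GREEN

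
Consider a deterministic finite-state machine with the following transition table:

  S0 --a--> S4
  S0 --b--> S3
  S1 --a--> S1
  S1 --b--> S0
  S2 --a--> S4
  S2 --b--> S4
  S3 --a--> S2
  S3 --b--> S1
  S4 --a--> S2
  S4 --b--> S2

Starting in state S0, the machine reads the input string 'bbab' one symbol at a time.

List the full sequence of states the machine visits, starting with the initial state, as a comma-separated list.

Answer: S0, S3, S1, S1, S0

Derivation:
Start: S0
  read 'b': S0 --b--> S3
  read 'b': S3 --b--> S1
  read 'a': S1 --a--> S1
  read 'b': S1 --b--> S0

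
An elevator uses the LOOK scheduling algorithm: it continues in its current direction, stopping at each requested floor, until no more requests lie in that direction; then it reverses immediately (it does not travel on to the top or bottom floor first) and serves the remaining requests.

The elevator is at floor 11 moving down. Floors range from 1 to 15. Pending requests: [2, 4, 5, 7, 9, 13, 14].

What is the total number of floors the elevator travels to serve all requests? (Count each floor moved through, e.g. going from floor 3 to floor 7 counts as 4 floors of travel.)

Start at floor 11 moving down, LOOK stop order: [9, 7, 5, 4, 2, 13, 14]
  11 → 9: |9-11| = 2, total = 2
  9 → 7: |7-9| = 2, total = 4
  7 → 5: |5-7| = 2, total = 6
  5 → 4: |4-5| = 1, total = 7
  4 → 2: |2-4| = 2, total = 9
  2 → 13: |13-2| = 11, total = 20
  13 → 14: |14-13| = 1, total = 21

Answer: 21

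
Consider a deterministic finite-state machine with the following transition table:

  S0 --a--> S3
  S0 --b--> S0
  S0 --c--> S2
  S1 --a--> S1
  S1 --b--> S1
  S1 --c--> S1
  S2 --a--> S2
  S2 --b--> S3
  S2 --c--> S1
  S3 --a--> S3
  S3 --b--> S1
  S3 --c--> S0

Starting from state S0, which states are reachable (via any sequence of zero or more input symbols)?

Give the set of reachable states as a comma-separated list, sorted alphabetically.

BFS from S0:
  visit S0: S0--a-->S3 (new), S0--b-->S0 (seen), S0--c-->S2 (new)
  visit S3: S3--a-->S3 (seen), S3--b-->S1 (new), S3--c-->S0 (seen)
  visit S2: S2--a-->S2 (seen), S2--b-->S3 (seen), S2--c-->S1 (seen)
  visit S1: S1--a-->S1 (seen), S1--b-->S1 (seen), S1--c-->S1 (seen)

Answer: S0, S1, S2, S3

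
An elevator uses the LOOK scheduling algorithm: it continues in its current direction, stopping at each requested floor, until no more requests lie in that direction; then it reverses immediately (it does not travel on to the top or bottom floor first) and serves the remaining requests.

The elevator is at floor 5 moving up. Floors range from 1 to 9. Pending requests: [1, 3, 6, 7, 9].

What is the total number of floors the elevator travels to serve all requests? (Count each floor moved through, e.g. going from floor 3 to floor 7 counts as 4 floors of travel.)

Start at floor 5 moving up, LOOK stop order: [6, 7, 9, 3, 1]
  5 → 6: |6-5| = 1, total = 1
  6 → 7: |7-6| = 1, total = 2
  7 → 9: |9-7| = 2, total = 4
  9 → 3: |3-9| = 6, total = 10
  3 → 1: |1-3| = 2, total = 12

Answer: 12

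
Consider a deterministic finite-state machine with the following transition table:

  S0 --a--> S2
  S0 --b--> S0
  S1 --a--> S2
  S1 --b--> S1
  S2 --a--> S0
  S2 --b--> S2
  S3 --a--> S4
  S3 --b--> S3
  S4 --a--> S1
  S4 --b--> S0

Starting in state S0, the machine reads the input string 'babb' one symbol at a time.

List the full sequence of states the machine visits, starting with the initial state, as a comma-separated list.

Answer: S0, S0, S2, S2, S2

Derivation:
Start: S0
  read 'b': S0 --b--> S0
  read 'a': S0 --a--> S2
  read 'b': S2 --b--> S2
  read 'b': S2 --b--> S2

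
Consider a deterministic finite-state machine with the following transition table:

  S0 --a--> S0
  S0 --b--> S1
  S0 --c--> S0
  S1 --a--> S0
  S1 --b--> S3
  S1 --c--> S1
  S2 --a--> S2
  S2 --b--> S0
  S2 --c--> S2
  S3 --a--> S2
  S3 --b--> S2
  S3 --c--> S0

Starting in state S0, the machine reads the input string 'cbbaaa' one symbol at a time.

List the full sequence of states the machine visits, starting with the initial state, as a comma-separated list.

Start: S0
  read 'c': S0 --c--> S0
  read 'b': S0 --b--> S1
  read 'b': S1 --b--> S3
  read 'a': S3 --a--> S2
  read 'a': S2 --a--> S2
  read 'a': S2 --a--> S2

Answer: S0, S0, S1, S3, S2, S2, S2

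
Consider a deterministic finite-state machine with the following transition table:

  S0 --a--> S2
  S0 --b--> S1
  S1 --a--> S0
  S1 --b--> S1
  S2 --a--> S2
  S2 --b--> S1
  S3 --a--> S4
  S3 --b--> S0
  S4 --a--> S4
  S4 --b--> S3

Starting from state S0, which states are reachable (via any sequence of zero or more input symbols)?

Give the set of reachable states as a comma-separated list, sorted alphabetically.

BFS from S0:
  visit S0: S0--a-->S2 (new), S0--b-->S1 (new)
  visit S2: S2--a-->S2 (seen), S2--b-->S1 (seen)
  visit S1: S1--a-->S0 (seen), S1--b-->S1 (seen)

Answer: S0, S1, S2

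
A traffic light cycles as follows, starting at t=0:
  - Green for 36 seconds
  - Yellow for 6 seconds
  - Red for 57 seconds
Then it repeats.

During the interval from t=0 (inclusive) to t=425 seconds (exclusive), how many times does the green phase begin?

Cycle = 36+6+57 = 99s
green phase starts at t = k*99 + 0 for k=0,1,2,...
Need k*99+0 < 425 → k < 4.293
k ∈ {0, ..., 4} → 5 starts

Answer: 5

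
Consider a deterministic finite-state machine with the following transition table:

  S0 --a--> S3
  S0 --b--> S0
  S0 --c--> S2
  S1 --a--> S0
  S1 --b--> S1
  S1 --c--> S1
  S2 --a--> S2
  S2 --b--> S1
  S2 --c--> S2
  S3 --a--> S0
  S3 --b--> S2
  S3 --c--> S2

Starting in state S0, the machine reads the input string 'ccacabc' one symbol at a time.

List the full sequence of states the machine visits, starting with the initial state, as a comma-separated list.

Start: S0
  read 'c': S0 --c--> S2
  read 'c': S2 --c--> S2
  read 'a': S2 --a--> S2
  read 'c': S2 --c--> S2
  read 'a': S2 --a--> S2
  read 'b': S2 --b--> S1
  read 'c': S1 --c--> S1

Answer: S0, S2, S2, S2, S2, S2, S1, S1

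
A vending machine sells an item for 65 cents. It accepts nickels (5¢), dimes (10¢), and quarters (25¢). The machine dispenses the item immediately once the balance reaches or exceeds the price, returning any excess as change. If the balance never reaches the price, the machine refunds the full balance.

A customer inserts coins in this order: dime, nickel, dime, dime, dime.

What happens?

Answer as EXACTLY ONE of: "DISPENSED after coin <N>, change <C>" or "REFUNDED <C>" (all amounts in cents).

Price: 65¢
Coin 1 (dime, 10¢): balance = 10¢
Coin 2 (nickel, 5¢): balance = 15¢
Coin 3 (dime, 10¢): balance = 25¢
Coin 4 (dime, 10¢): balance = 35¢
Coin 5 (dime, 10¢): balance = 45¢
All coins inserted, balance 45¢ < price 65¢ → REFUND 45¢

Answer: REFUNDED 45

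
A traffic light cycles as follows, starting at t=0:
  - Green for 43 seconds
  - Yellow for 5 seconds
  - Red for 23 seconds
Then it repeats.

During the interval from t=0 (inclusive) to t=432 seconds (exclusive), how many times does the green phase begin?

Cycle = 43+5+23 = 71s
green phase starts at t = k*71 + 0 for k=0,1,2,...
Need k*71+0 < 432 → k < 6.085
k ∈ {0, ..., 6} → 7 starts

Answer: 7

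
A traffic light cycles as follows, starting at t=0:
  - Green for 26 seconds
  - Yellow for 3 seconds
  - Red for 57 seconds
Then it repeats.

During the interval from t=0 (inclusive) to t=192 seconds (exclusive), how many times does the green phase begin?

Cycle = 26+3+57 = 86s
green phase starts at t = k*86 + 0 for k=0,1,2,...
Need k*86+0 < 192 → k < 2.233
k ∈ {0, ..., 2} → 3 starts

Answer: 3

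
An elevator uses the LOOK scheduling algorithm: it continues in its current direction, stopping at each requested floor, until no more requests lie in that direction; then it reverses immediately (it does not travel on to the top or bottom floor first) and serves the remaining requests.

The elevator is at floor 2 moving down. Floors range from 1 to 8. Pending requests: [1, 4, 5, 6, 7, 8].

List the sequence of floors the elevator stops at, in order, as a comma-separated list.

Answer: 1, 4, 5, 6, 7, 8

Derivation:
Current: 2, moving DOWN
Serve below first (descending): [1]
Then reverse, serve above (ascending): [4, 5, 6, 7, 8]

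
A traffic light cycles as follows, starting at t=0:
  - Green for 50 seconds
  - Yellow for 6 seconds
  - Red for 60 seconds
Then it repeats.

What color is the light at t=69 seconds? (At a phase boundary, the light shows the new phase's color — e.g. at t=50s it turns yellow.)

Answer: red

Derivation:
Cycle length = 50 + 6 + 60 = 116s
t = 69, phase_t = 69 mod 116 = 69
69 >= 56 → RED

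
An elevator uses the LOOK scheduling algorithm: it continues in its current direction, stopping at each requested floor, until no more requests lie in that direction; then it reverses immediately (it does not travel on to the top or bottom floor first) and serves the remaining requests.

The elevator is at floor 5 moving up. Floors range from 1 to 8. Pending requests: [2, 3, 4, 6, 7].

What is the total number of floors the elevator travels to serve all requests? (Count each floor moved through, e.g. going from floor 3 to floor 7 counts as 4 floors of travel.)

Answer: 7

Derivation:
Start at floor 5 moving up, LOOK stop order: [6, 7, 4, 3, 2]
  5 → 6: |6-5| = 1, total = 1
  6 → 7: |7-6| = 1, total = 2
  7 → 4: |4-7| = 3, total = 5
  4 → 3: |3-4| = 1, total = 6
  3 → 2: |2-3| = 1, total = 7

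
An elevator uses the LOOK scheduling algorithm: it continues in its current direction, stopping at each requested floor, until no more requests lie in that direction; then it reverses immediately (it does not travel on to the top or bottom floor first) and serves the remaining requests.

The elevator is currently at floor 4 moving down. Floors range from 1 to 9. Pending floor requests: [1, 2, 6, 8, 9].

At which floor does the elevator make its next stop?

Current floor: 4, direction: down
Requests above: [6, 8, 9]
Requests below: [1, 2]
Moving down and requests lie below → nearest below is max([1, 2]) = 2

Answer: 2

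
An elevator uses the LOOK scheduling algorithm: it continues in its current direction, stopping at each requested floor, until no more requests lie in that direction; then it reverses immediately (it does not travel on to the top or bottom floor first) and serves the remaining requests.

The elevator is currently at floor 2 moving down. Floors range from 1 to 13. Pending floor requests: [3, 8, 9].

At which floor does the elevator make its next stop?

Answer: 3

Derivation:
Current floor: 2, direction: down
Requests above: [3, 8, 9]
Requests below: []
Moving down but no requests below → reverse; nearest above is min([3, 8, 9]) = 3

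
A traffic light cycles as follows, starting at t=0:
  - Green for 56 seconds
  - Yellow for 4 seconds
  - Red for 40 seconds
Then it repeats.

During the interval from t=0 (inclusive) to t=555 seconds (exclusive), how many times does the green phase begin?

Cycle = 56+4+40 = 100s
green phase starts at t = k*100 + 0 for k=0,1,2,...
Need k*100+0 < 555 → k < 5.550
k ∈ {0, ..., 5} → 6 starts

Answer: 6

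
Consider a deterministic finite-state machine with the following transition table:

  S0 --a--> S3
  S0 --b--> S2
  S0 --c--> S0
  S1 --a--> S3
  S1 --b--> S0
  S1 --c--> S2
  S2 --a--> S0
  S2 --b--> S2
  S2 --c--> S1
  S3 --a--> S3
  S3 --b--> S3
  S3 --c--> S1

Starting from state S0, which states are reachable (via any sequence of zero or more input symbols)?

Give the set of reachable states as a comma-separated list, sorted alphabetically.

Answer: S0, S1, S2, S3

Derivation:
BFS from S0:
  visit S0: S0--a-->S3 (new), S0--b-->S2 (new), S0--c-->S0 (seen)
  visit S3: S3--a-->S3 (seen), S3--b-->S3 (seen), S3--c-->S1 (new)
  visit S2: S2--a-->S0 (seen), S2--b-->S2 (seen), S2--c-->S1 (seen)
  visit S1: S1--a-->S3 (seen), S1--b-->S0 (seen), S1--c-->S2 (seen)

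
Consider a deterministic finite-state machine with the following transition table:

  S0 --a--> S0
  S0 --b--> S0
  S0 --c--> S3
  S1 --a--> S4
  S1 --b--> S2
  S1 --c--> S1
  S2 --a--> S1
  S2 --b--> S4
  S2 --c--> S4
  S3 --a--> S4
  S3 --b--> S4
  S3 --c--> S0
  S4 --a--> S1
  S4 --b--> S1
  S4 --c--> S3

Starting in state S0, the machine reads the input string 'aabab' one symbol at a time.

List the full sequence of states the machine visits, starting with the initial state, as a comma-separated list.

Answer: S0, S0, S0, S0, S0, S0

Derivation:
Start: S0
  read 'a': S0 --a--> S0
  read 'a': S0 --a--> S0
  read 'b': S0 --b--> S0
  read 'a': S0 --a--> S0
  read 'b': S0 --b--> S0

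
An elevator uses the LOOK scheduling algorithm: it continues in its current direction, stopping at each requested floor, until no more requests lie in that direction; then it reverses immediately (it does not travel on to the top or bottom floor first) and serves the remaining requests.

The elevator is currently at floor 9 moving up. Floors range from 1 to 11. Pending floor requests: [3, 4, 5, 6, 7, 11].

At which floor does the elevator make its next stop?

Current floor: 9, direction: up
Requests above: [11]
Requests below: [3, 4, 5, 6, 7]
Moving up and requests lie above → nearest above is min([11]) = 11

Answer: 11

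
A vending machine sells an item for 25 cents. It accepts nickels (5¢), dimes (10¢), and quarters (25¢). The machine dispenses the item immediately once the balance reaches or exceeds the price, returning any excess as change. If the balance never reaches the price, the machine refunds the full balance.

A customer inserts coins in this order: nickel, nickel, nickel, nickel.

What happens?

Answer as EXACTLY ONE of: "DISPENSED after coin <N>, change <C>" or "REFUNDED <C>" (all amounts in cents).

Answer: REFUNDED 20

Derivation:
Price: 25¢
Coin 1 (nickel, 5¢): balance = 5¢
Coin 2 (nickel, 5¢): balance = 10¢
Coin 3 (nickel, 5¢): balance = 15¢
Coin 4 (nickel, 5¢): balance = 20¢
All coins inserted, balance 20¢ < price 25¢ → REFUND 20¢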